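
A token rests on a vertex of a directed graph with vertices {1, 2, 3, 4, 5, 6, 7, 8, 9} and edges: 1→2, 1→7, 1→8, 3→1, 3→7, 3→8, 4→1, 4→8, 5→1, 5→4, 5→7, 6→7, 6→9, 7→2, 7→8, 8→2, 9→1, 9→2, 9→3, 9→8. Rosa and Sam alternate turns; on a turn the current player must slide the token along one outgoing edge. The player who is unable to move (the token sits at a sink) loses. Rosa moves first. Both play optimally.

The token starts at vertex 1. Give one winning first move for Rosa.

Move to 2.

Classify positions by backward induction: terminal positions (no move available) are L. From any other position, the mover wins iff some move reaches an L.
Every edge goes from a vertex to one that appears earlier in the order 2, 8, 7, 1, 3, 9, 6, 4, 5, so processing vertices in that order labels each vertex after all of its successors.
2: no outgoing edge → L
8: →2(L), so W
7: →2(L), so W
1: →2(L), so W
3: →1(W), 7(W), 8(W) — all W, so L
9: →3(L), so W
6: →9(W), 7(W) — all W, so L
4: →1(W), 8(W) — all W, so L
5: →4(L), so W
From 1, the L positions reachable in one move are: 2.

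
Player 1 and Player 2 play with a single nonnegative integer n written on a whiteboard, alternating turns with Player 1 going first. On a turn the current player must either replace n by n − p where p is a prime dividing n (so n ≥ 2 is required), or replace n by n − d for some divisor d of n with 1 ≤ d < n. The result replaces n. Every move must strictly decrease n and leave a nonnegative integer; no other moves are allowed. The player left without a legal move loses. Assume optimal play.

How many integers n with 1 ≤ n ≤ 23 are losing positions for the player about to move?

5

Use the standard recursion: the mover loses at a terminal position; elsewhere, the mover wins exactly when some move hands the opponent an L position.
n=0: no move → L
n=1: no move → L
n=2: reaches L-position 0 → W
n=3: reaches L-position 0 → W
n=4: only reaches 2(W), 3(W), all W → L
n=5: reaches L-position 0 → W
n=6: reaches L-position 4 → W
n=7: reaches L-position 0 → W
n=8: reaches L-position 4 → W
n=9: only reaches 6(W), 8(W), all W → L
n=10: reaches L-position 9 → W
n=11: reaches L-position 0 → W
n=12: reaches L-position 9 → W
n=13: reaches L-position 0 → W
n=14: only reaches 7(W), 12(W), 13(W), all W → L
n=15: reaches L-position 14 → W
n=16: reaches L-position 14 → W
n=17: reaches L-position 0 → W
n=18: reaches L-position 9 → W
n=19: reaches L-position 0 → W
n=20: only reaches 10(W), 15(W), 16(W), 18(W), 19(W), all W → L
n=21: reaches L-position 14 → W
n=22: reaches L-position 20 → W
n=23: reaches L-position 0 → W
L entries with 1 ≤ n ≤ 23 (n=0 is outside the asked range and is not counted): n = 1, 4, 9, 14, 20; that makes 5.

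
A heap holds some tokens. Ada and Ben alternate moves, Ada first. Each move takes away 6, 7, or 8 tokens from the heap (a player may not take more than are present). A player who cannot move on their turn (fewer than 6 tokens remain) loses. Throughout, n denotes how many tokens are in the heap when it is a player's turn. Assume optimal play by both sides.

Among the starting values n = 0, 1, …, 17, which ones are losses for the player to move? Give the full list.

0, 1, 2, 3, 4, 5, 14, 15, 16, 17

Build the W/L table. Terminal = L. A non-terminal position is W if it has a move to some L; otherwise it is L.
n=0: no move → L
n=1: no move → L
n=2: no move → L
n=3: no move → L
n=4: no move → L
n=5: no move → L
n=6: W (go to 0, an L position)
n=7: W (go to 1, an L position)
n=8: W (go to 2, an L position)
n=9: W (go to 3, an L position)
n=10: W (go to 4, an L position)
n=11: W (go to 5, an L position)
n=12: W (go to 5, an L position)
n=13: W (go to 5, an L position)
n=14: L (options 8(W), 7(W), 6(W) are all W)
n=15: L (options 9(W), 8(W), 7(W) are all W)
n=16: L (options 10(W), 9(W), 8(W) are all W)
n=17: L (options 11(W), 10(W), 9(W) are all W)
Reading off the rows marked L gives the requested list; there are 10 such values of n.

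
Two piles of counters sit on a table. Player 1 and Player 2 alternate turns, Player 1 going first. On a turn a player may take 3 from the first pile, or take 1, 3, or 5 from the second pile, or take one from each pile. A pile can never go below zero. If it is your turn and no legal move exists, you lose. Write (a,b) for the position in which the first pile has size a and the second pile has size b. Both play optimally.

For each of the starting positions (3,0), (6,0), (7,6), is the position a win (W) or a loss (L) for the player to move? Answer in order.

(3,0): W, (6,0): L, (7,6): L

Positions with no move are L. A position that does have a move is losing for the player to move precisely when every available move leads to a winning position for the opponent. Fill in the labels:
No move ever increases a pile, so every position that can arise here has a ≤ 7 and b ≤ 6; it is enough to label the cells with 0 ≤ a ≤ 7 and 0 ≤ b ≤ 6.
Every move lowers a or b (never raises either), so fill the grid row by row in increasing a, and left to right within a row: each cell's successors are then already labelled.
      b=0  b=1  b=2  b=3  b=4  b=5  b=6
a=0:    L    W    L    W    L    W    L
a=1:    L    W    L    W    L    W    L
a=2:    L    W    L    W    L    W    L
a=3:    W    W    W    W    W    W    W
a=4:    W    L    W    L    W    L    W
a=5:    W    L    W    L    W    L    W
a=6:    L    W    W    W    W    W    W
a=7:    L    W    L    W    L    W    L
Cells with no legal move (terminal, hence L): (0,0), (1,0), (2,0).
The remaining L cells, each justified by listing all of its moves:
(0,2): →(0,1)(W) only, which is W, so L
(0,4): →(0,3)(W), (0,1)(W) — all W, so L
(0,6): →(0,5)(W), (0,3)(W), (0,1)(W) — all W, so L
(1,2): →(1,1)(W), (0,1)(W) — all W, so L
(1,4): →(1,3)(W), (1,1)(W), (0,3)(W) — all W, so L
(1,6): →(1,5)(W), (1,3)(W), (1,1)(W), (0,5)(W) — all W, so L
(2,2): →(2,1)(W), (1,1)(W) — all W, so L
(2,4): →(2,3)(W), (2,1)(W), (1,3)(W) — all W, so L
(2,6): →(2,5)(W), (2,3)(W), (2,1)(W), (1,5)(W) — all W, so L
(4,1): →(1,1)(W), (4,0)(W), (3,0)(W) — all W, so L
(4,3): →(1,3)(W), (4,2)(W), (4,0)(W), (3,2)(W) — all W, so L
(4,5): →(1,5)(W), (4,4)(W), (4,2)(W), (4,0)(W), (3,4)(W) — all W, so L
(5,1): →(2,1)(W), (5,0)(W), (4,0)(W) — all W, so L
(5,3): →(2,3)(W), (5,2)(W), (5,0)(W), (4,2)(W) — all W, so L
(5,5): →(2,5)(W), (5,4)(W), (5,2)(W), (5,0)(W), (4,4)(W) — all W, so L
(6,0): →(3,0)(W) only, which is W, so L
(7,0): →(4,0)(W) only, which is W, so L
(7,2): →(4,2)(W), (7,1)(W), (6,1)(W) — all W, so L
(7,4): →(4,4)(W), (7,3)(W), (7,1)(W), (6,3)(W) — all W, so L
(7,6): →(4,6)(W), (7,5)(W), (7,3)(W), (7,1)(W), (6,5)(W) — all W, so L
Every other cell has at least one move into one of the L cells above, so it is W.
(3,0): the move to (0,0) reaches an L cell, so W
(6,0): one of the L cells justified above, so L
(7,6): one of the L cells justified above, so L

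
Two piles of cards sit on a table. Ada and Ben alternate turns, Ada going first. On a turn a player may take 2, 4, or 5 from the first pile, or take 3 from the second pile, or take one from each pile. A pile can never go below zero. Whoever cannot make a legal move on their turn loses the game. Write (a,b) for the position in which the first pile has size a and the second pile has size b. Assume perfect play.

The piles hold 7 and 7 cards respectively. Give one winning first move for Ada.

Move to (3,7).

Label each position W (a win for the player to move) or L (a loss). A position with no legal move is L; any other position is W exactly when some move reaches an L, and L when every move reaches a W.
No move ever increases a pile, so every position that can arise here has a ≤ 7 and b ≤ 7; it is enough to label the cells with 0 ≤ a ≤ 7 and 0 ≤ b ≤ 7.
Every move lowers a or b (never raises either), so fill the grid row by row in increasing a, and left to right within a row: each cell's successors are then already labelled.
      b=0  b=1  b=2  b=3  b=4  b=5  b=6  b=7
a=0:    L    L    L    W    W    W    L    L
a=1:    L    W    W    W    L    L    L    W
a=2:    W    W    W    L    L    W    W    W
a=3:    W    L    L    L    W    W    W    L
a=4:    W    W    W    W    W    L    W    W
a=5:    W    W    W    W    W    W    W    W
a=6:    W    L    L    W    W    W    W    L
a=7:    L    W    W    W    W    L    L    W
Cells with no legal move (terminal, hence L): (0,0), (0,1), (0,2), (1,0).
The remaining L cells, each justified by listing all of its moves:
(0,6): only reaches (0,3)(W), which is W → L
(0,7): only reaches (0,4)(W), which is W → L
(1,4): only reaches (1,1)(W), (0,3)(W), all W → L
(1,5): only reaches (1,2)(W), (0,4)(W), all W → L
(1,6): only reaches (1,3)(W), (0,5)(W), all W → L
(2,3): only reaches (0,3)(W), (2,0)(W), (1,2)(W), all W → L
(2,4): only reaches (0,4)(W), (2,1)(W), (1,3)(W), all W → L
(3,1): only reaches (1,1)(W), (2,0)(W), all W → L
(3,2): only reaches (1,2)(W), (2,1)(W), all W → L
(3,3): only reaches (1,3)(W), (3,0)(W), (2,2)(W), all W → L
(3,7): only reaches (1,7)(W), (3,4)(W), (2,6)(W), all W → L
(4,5): only reaches (2,5)(W), (0,5)(W), (4,2)(W), (3,4)(W), all W → L
(6,1): only reaches (4,1)(W), (2,1)(W), (1,1)(W), (5,0)(W), all W → L
(6,2): only reaches (4,2)(W), (2,2)(W), (1,2)(W), (5,1)(W), all W → L
(6,7): only reaches (4,7)(W), (2,7)(W), (1,7)(W), (6,4)(W), (5,6)(W), all W → L
(7,0): only reaches (5,0)(W), (3,0)(W), (2,0)(W), all W → L
(7,5): only reaches (5,5)(W), (3,5)(W), (2,5)(W), (7,2)(W), (6,4)(W), all W → L
(7,6): only reaches (5,6)(W), (3,6)(W), (2,6)(W), (7,3)(W), (6,5)(W), all W → L
Every other cell has at least one move into one of the L cells above, so it is W.
From (7,7), the L positions reachable in one move are: (3,7).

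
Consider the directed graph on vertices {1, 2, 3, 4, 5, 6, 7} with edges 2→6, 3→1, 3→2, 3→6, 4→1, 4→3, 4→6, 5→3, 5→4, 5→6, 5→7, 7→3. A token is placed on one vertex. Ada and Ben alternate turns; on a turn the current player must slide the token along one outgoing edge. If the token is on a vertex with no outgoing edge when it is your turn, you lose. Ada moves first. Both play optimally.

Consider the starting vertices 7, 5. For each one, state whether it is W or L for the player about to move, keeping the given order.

Positions with no move are L. A position that does have a move is losing for the player to move precisely when every available move leads to a winning position for the opponent. Fill in the labels:
Every edge goes from a vertex to one that appears earlier in the order 1, 6, 2, 3, 4, 7, 5, so processing vertices in that order labels each vertex after all of its successors.
1: no outgoing edge → L
6: no outgoing edge → L
2: reaches L-position 6 → W
3: reaches L-position 6 → W
4: reaches L-position 6 → W
7: only reaches 3(W), which is W → L
5: reaches L-position 7 → W

7: L, 5: W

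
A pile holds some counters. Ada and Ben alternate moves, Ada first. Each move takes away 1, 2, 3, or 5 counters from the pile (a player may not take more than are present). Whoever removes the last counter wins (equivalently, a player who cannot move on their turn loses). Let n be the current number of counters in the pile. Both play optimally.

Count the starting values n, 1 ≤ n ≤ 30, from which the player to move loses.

Positions with no move are L. A position that does have a move is losing for the player to move precisely when every available move leads to a winning position for the opponent. Fill in the labels:
n=0: no move → L
n=1: can move to 0, which is L ⇒ W
n=2: can move to 0, which is L ⇒ W
n=3: can move to 0, which is L ⇒ W
n=4: moves to 3(W), 2(W), 1(W); every one is W ⇒ L
n=5: can move to 4, which is L ⇒ W
n=6: can move to 4, which is L ⇒ W
n=7: can move to 4, which is L ⇒ W
n=8: moves to 7(W), 6(W), 5(W), 3(W); every one is W ⇒ L
n=9: can move to 8, which is L ⇒ W
n=10: can move to 8, which is L ⇒ W
n=11: can move to 8, which is L ⇒ W
n=12: moves to 11(W), 10(W), 9(W), 7(W); every one is W ⇒ L
n=13: can move to 12, which is L ⇒ W
n=14: can move to 12, which is L ⇒ W
n=15: can move to 12, which is L ⇒ W
n=16: moves to 15(W), 14(W), 13(W), 11(W); every one is W ⇒ L
n=17: can move to 16, which is L ⇒ W
n=18: can move to 16, which is L ⇒ W
n=19: can move to 16, which is L ⇒ W
n=20: moves to 19(W), 18(W), 17(W), 15(W); every one is W ⇒ L
n=21: can move to 20, which is L ⇒ W
n=22: can move to 20, which is L ⇒ W
n=23: can move to 20, which is L ⇒ W
n=24: moves to 23(W), 22(W), 21(W), 19(W); every one is W ⇒ L
n=25: can move to 24, which is L ⇒ W
n=26: can move to 24, which is L ⇒ W
n=27: can move to 24, which is L ⇒ W
n=28: moves to 27(W), 26(W), 25(W), 23(W); every one is W ⇒ L
n=29: can move to 28, which is L ⇒ W
n=30: can move to 28, which is L ⇒ W
L entries with 1 ≤ n ≤ 30 (n=0 is outside the asked range and is not counted): n = 4, 8, 12, 16, 20, 24, 28; that makes 7.

7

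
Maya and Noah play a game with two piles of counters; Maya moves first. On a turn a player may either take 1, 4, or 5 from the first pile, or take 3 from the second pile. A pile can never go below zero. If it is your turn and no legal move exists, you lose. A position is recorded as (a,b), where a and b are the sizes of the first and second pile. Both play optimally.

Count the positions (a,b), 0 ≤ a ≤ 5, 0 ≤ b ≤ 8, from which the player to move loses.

18

Classify positions by backward induction: terminal positions (no move available) are L. From any other position, the mover wins iff some move reaches an L.
Every move lowers a or b (never raises either), so fill the grid row by row in increasing a, and left to right within a row: each cell's successors are then already labelled.
      b=0  b=1  b=2  b=3  b=4  b=5  b=6  b=7  b=8
a=0:    L    L    L    W    W    W    L    L    L
a=1:    W    W    W    L    L    L    W    W    W
a=2:    L    L    L    W    W    W    L    L    L
a=3:    W    W    W    L    L    L    W    W    W
a=4:    W    W    W    W    W    W    W    W    W
a=5:    W    W    W    W    W    W    W    W    W
Cells with no legal move (terminal, hence L): (0,0), (0,1), (0,2).
The remaining L cells, each justified by listing all of its moves:
(0,6): L (sole option (0,3)(W) is W)
(0,7): L (sole option (0,4)(W) is W)
(0,8): L (sole option (0,5)(W) is W)
(1,3): L (options (0,3)(W), (1,0)(W) are all W)
(1,4): L (options (0,4)(W), (1,1)(W) are all W)
(1,5): L (options (0,5)(W), (1,2)(W) are all W)
(2,0): L (sole option (1,0)(W) is W)
(2,1): L (sole option (1,1)(W) is W)
(2,2): L (sole option (1,2)(W) is W)
(2,6): L (options (1,6)(W), (2,3)(W) are all W)
(2,7): L (options (1,7)(W), (2,4)(W) are all W)
(2,8): L (options (1,8)(W), (2,5)(W) are all W)
(3,3): L (options (2,3)(W), (3,0)(W) are all W)
(3,4): L (options (2,4)(W), (3,1)(W) are all W)
(3,5): L (options (2,5)(W), (3,2)(W) are all W)
Every other cell has at least one move into one of the L cells above, so it is W.
L cells per row: a=0: 6, a=1: 3, a=2: 6, a=3: 3, a=4: 0, a=5: 0; total 18.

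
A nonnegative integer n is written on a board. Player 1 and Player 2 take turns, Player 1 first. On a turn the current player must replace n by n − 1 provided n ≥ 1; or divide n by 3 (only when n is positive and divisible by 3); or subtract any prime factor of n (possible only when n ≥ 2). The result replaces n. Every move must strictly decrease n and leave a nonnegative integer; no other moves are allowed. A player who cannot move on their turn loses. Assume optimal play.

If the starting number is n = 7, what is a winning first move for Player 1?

Move to 0.

Use the standard recursion: the mover loses at a terminal position; elsewhere, the mover wins exactly when some move hands the opponent an L position.
n=0: no move → L
n=1: can move to 0, which is L ⇒ W
n=2: can move to 0, which is L ⇒ W
n=3: can move to 0, which is L ⇒ W
n=4: moves to 2(W), 3(W); every one is W ⇒ L
n=5: can move to 0, which is L ⇒ W
n=6: can move to 4, which is L ⇒ W
n=7: can move to 0, which is L ⇒ W
From 7, the L positions reachable in one move are: 0.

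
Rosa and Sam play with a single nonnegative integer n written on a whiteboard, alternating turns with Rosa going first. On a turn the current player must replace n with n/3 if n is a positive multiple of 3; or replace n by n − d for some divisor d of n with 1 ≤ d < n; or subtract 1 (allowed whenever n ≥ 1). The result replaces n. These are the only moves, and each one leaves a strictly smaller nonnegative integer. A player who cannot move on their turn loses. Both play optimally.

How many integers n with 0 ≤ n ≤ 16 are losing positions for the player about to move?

Label each position W (a win for the player to move) or L (a loss). A position with no legal move is L; any other position is W exactly when some move reaches an L, and L when every move reaches a W.
n=0: no move → L
n=1: W (go to 0, an L position)
n=2: L (sole option 1(W) is W)
n=3: W (go to 2, an L position)
n=4: W (go to 2, an L position)
n=5: L (sole option 4(W) is W)
n=6: W (go to 2, an L position)
n=7: L (sole option 6(W) is W)
n=8: W (go to 7, an L position)
n=9: L (options 3(W), 6(W), 8(W) are all W)
n=10: W (go to 5, an L position)
n=11: L (sole option 10(W) is W)
n=12: W (go to 9, an L position)
n=13: L (sole option 12(W) is W)
n=14: W (go to 7, an L position)
n=15: W (go to 5, an L position)
n=16: L (options 8(W), 12(W), 14(W), 15(W) are all W)
L entries with 0 ≤ n ≤ 16: n = 0, 2, 5, 7, 9, 11, 13, 16; that makes 8.

8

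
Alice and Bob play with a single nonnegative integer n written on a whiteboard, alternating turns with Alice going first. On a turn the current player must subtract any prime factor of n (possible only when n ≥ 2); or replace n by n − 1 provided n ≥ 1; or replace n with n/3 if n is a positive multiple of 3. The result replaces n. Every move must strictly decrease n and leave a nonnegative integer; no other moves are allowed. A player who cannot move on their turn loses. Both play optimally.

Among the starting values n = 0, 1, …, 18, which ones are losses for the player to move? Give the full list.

Build the W/L table. Terminal = L. A non-terminal position is W if it has a move to some L; otherwise it is L.
n=0: no move → L
n=1: →0(L), so W
n=2: →0(L), so W
n=3: →0(L), so W
n=4: →2(W), 3(W) — all W, so L
n=5: →0(L), so W
n=6: →4(L), so W
n=7: →0(L), so W
n=8: →6(W), 7(W) — all W, so L
n=9: →8(L), so W
n=10: →8(L), so W
n=11: →0(L), so W
n=12: →4(L), so W
n=13: →0(L), so W
n=14: →7(W), 12(W), 13(W) — all W, so L
n=15: →14(L), so W
n=16: →14(L), so W
n=17: →0(L), so W
n=18: →6(W), 15(W), 16(W), 17(W) — all W, so L
The losing starting values of n are exactly the entries labelled L in this table (5 of them).

0, 4, 8, 14, 18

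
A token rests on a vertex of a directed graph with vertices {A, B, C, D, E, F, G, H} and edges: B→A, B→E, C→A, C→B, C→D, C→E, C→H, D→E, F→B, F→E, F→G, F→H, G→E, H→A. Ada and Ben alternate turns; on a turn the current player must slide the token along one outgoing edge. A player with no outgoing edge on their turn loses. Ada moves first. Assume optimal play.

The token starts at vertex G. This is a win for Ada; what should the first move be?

Label each position W (a win for the player to move) or L (a loss). A position with no legal move is L; any other position is W exactly when some move reaches an L, and L when every move reaches a W.
Every edge goes from a vertex to one that appears earlier in the order A, E, D, B, H, G, C, F, so processing vertices in that order labels each vertex after all of its successors.
A: no outgoing edge → L
E: no outgoing edge → L
D: →E(L), so W
B: →E(L), so W
H: →A(L), so W
G: →E(L), so W
C: →E(L), so W
F: →E(L), so W
From G, the L positions reachable in one move are: E.

Move to E.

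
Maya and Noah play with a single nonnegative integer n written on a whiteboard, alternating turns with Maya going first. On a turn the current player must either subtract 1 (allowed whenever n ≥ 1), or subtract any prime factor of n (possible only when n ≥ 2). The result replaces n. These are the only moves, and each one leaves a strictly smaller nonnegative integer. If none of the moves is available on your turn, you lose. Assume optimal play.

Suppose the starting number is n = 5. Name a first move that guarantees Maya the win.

Build the W/L table. Terminal = L. A non-terminal position is W if it has a move to some L; otherwise it is L.
n=0: no move → L
n=1: reaches L-position 0 → W
n=2: reaches L-position 0 → W
n=3: reaches L-position 0 → W
n=4: only reaches 2(W), 3(W), all W → L
n=5: reaches L-position 0 → W
From 5, the L positions reachable in one move are: 0, 4. Any move reaching one of these is winning.

Move to 0.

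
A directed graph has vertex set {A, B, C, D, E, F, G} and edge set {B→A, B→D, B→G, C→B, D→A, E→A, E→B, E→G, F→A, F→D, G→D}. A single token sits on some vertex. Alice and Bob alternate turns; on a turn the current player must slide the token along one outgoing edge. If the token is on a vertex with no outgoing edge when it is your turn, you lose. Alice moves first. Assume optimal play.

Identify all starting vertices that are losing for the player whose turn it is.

A, C, G

Label each position W (a win for the player to move) or L (a loss). A position with no legal move is L; any other position is W exactly when some move reaches an L, and L when every move reaches a W.
Every edge goes from a vertex to one that appears earlier in the order A, D, G, F, B, E, C, so processing vertices in that order labels each vertex after all of its successors.
A: no outgoing edge → L
D: reaches L-position A → W
G: only reaches D(W), which is W → L
F: reaches L-position A → W
B: reaches L-position G → W
E: reaches L-position G → W
C: only reaches B(W), which is W → L
Reading off the rows marked L gives the requested list; there are 3 such vertices.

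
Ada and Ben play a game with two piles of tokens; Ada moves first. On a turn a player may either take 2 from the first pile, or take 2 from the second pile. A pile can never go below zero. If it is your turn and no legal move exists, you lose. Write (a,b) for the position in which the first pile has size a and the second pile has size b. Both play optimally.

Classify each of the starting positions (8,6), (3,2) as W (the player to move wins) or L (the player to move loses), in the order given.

Compute win/loss labels from the base case upward. A position with no move is L. Any other position is W if it can reach an L in one move, else L.
No move ever increases a pile, so every position that can arise here has a ≤ 8 and b ≤ 6; it is enough to label the cells with 0 ≤ a ≤ 8 and 0 ≤ b ≤ 6.
Every move lowers a or b (never raises either), so fill the grid row by row in increasing a, and left to right within a row: each cell's successors are then already labelled.
      b=0  b=1  b=2  b=3  b=4  b=5  b=6
a=0:    L    L    W    W    L    L    W
a=1:    L    L    W    W    L    L    W
a=2:    W    W    L    L    W    W    L
a=3:    W    W    L    L    W    W    L
a=4:    L    L    W    W    L    L    W
a=5:    L    L    W    W    L    L    W
a=6:    W    W    L    L    W    W    L
a=7:    W    W    L    L    W    W    L
a=8:    L    L    W    W    L    L    W
Cells with no legal move (terminal, hence L): (0,0), (0,1), (1,0), (1,1).
The remaining L cells, each justified by listing all of its moves:
(0,4): only reaches (0,2)(W), which is W → L
(0,5): only reaches (0,3)(W), which is W → L
(1,4): only reaches (1,2)(W), which is W → L
(1,5): only reaches (1,3)(W), which is W → L
(2,2): only reaches (0,2)(W), (2,0)(W), all W → L
(2,3): only reaches (0,3)(W), (2,1)(W), all W → L
(2,6): only reaches (0,6)(W), (2,4)(W), all W → L
(3,2): only reaches (1,2)(W), (3,0)(W), all W → L
(3,3): only reaches (1,3)(W), (3,1)(W), all W → L
(3,6): only reaches (1,6)(W), (3,4)(W), all W → L
(4,0): only reaches (2,0)(W), which is W → L
(4,1): only reaches (2,1)(W), which is W → L
(4,4): only reaches (2,4)(W), (4,2)(W), all W → L
(4,5): only reaches (2,5)(W), (4,3)(W), all W → L
(5,0): only reaches (3,0)(W), which is W → L
(5,1): only reaches (3,1)(W), which is W → L
(5,4): only reaches (3,4)(W), (5,2)(W), all W → L
(5,5): only reaches (3,5)(W), (5,3)(W), all W → L
(6,2): only reaches (4,2)(W), (6,0)(W), all W → L
(6,3): only reaches (4,3)(W), (6,1)(W), all W → L
(6,6): only reaches (4,6)(W), (6,4)(W), all W → L
(7,2): only reaches (5,2)(W), (7,0)(W), all W → L
(7,3): only reaches (5,3)(W), (7,1)(W), all W → L
(7,6): only reaches (5,6)(W), (7,4)(W), all W → L
(8,0): only reaches (6,0)(W), which is W → L
(8,1): only reaches (6,1)(W), which is W → L
(8,4): only reaches (6,4)(W), (8,2)(W), all W → L
(8,5): only reaches (6,5)(W), (8,3)(W), all W → L
Every other cell has at least one move into one of the L cells above, so it is W.
(8,6): the move to (6,6) reaches an L cell, so W
(3,2): one of the L cells justified above, so L

(8,6): W, (3,2): L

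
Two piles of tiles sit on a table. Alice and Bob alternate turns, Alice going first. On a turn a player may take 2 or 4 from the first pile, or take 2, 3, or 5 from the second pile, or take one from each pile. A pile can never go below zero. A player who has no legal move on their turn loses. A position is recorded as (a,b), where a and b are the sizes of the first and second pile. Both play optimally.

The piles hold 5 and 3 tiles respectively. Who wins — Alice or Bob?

Positions with no move are L. A position that does have a move is losing for the player to move precisely when every available move leads to a winning position for the opponent. Fill in the labels:
No move ever increases a pile, so every position that can arise here has a ≤ 5 and b ≤ 3; it is enough to label the cells with 0 ≤ a ≤ 5 and 0 ≤ b ≤ 3.
Every move lowers a or b (never raises either), so fill the grid row by row in increasing a, and left to right within a row: each cell's successors are then already labelled.
      b=0  b=1  b=2  b=3
a=0:    L    L    W    W
a=1:    L    W    W    W
a=2:    W    W    L    L
a=3:    W    L    L    W
a=4:    W    W    W    W
a=5:    W    W    W    L
Cells with no legal move (terminal, hence L): (0,0), (0,1), (1,0).
The remaining L cells, each justified by listing all of its moves:
(2,2): moves to (0,2)(W), (2,0)(W), (1,1)(W); every one is W ⇒ L
(2,3): moves to (0,3)(W), (2,1)(W), (2,0)(W), (1,2)(W); every one is W ⇒ L
(3,1): moves to (1,1)(W), (2,0)(W); every one is W ⇒ L
(3,2): moves to (1,2)(W), (3,0)(W), (2,1)(W); every one is W ⇒ L
(5,3): moves to (3,3)(W), (1,3)(W), (5,1)(W), (5,0)(W), (4,2)(W); every one is W ⇒ L
Every other cell has at least one move into one of the L cells above, so it is W.
Every move from (5,3) reaches a W position, so the mover loses.

Bob wins.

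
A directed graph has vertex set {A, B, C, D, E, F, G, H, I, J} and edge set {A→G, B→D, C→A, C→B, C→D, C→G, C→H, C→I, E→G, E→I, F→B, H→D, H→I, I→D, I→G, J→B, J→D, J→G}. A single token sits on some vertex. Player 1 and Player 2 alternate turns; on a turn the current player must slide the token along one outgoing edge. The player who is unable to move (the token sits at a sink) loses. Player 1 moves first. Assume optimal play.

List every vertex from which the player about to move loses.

D, F, G

Classify positions by backward induction: terminal positions (no move available) are L. From any other position, the mover wins iff some move reaches an L.
Every edge goes from a vertex to one that appears earlier in the order G, D, I, H, B, E, J, A, F, C, so processing vertices in that order labels each vertex after all of its successors.
G: no outgoing edge → L
D: no outgoing edge → L
I: →D(L), so W
H: →D(L), so W
B: →D(L), so W
E: →G(L), so W
J: →D(L), so W
A: →G(L), so W
F: →B(W) only, which is W, so L
C: →D(L), so W
Reading off the rows marked L gives the requested list; there are 3 such vertices.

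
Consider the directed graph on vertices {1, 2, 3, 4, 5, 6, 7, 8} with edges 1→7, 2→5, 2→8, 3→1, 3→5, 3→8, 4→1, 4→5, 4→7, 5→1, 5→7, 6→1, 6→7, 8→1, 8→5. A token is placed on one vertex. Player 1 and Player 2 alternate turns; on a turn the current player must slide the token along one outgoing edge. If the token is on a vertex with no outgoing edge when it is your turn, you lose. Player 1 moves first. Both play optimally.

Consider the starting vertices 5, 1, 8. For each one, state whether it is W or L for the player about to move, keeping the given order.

Classify positions by backward induction: terminal positions (no move available) are L. From any other position, the mover wins iff some move reaches an L.
Every edge goes from a vertex to one that appears earlier in the order 7, 1, 5, 4, 8, 6, 2, 3, so processing vertices in that order labels each vertex after all of its successors.
7: no outgoing edge → L
1: reaches L-position 7 → W
5: reaches L-position 7 → W
4: reaches L-position 7 → W
8: only reaches 5(W), 1(W), all W → L
6: reaches L-position 7 → W
2: reaches L-position 8 → W
3: reaches L-position 8 → W

5: W, 1: W, 8: L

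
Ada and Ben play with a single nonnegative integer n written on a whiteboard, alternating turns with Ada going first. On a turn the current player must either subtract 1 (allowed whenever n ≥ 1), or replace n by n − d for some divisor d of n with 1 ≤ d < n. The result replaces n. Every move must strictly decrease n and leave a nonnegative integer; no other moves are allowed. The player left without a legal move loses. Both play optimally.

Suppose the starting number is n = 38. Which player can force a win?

Ada wins.

Use the standard recursion: the mover loses at a terminal position; elsewhere, the mover wins exactly when some move hands the opponent an L position.
n=0: no move → L
n=1: →0(L), so W
n=2: →1(W) only, which is W, so L
n=3: →2(L), so W
n=4: →2(L), so W
n=5: →4(W) only, which is W, so L
n=6: →5(L), so W
n=7: →6(W) only, which is W, so L
n=8: →7(L), so W
n=9: →6(W), 8(W) — all W, so L
n=10: →5(L), so W
n=11: →10(W) only, which is W, so L
n=12: →9(L), so W
n=13: →12(W) only, which is W, so L
n=14: →7(L), so W
n=15: →10(W), 12(W), 14(W) — all W, so L
n=16: →15(L), so W
n=17: →16(W) only, which is W, so L
n=18: →9(L), so W
n=19: →18(W) only, which is W, so L
n=20: →15(L), so W
n=21: →14(W), 18(W), 20(W) — all W, so L
n=22: →11(L), so W
n=23: →22(W) only, which is W, so L
n=24: →21(L), so W
n=25: →20(W), 24(W) — all W, so L
n=26: →13(L), so W
n=27: →18(W), 24(W), 26(W) — all W, so L
n=28: →21(L), so W
n=29: →28(W) only, which is W, so L
n=30: →15(L), so W
n=31: →30(W) only, which is W, so L
n=32: →31(L), so W
n=33: →22(W), 30(W), 32(W) — all W, so L
n=34: →17(L), so W
n=35: →28(W), 30(W), 34(W) — all W, so L
n=36: →27(L), so W
n=37: →36(W) only, which is W, so L
n=38: →19(L), so W
From 38 Ada can move to 19, reaching an L position.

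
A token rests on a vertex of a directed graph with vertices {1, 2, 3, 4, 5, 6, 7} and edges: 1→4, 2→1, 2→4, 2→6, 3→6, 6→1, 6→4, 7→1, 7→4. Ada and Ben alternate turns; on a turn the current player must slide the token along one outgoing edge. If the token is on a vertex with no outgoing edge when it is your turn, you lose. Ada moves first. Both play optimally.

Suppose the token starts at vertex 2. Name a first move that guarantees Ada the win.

Move to 4.

Use the standard recursion: the mover loses at a terminal position; elsewhere, the mover wins exactly when some move hands the opponent an L position.
Every edge goes from a vertex to one that appears earlier in the order 4, 5, 1, 6, 2, 7, 3, so processing vertices in that order labels each vertex after all of its successors.
4: no outgoing edge → L
5: no outgoing edge → L
1: can move to 4, which is L ⇒ W
6: can move to 4, which is L ⇒ W
2: can move to 4, which is L ⇒ W
7: can move to 4, which is L ⇒ W
3: the only move is to 6(W), a W ⇒ L
From 2, the L positions reachable in one move are: 4.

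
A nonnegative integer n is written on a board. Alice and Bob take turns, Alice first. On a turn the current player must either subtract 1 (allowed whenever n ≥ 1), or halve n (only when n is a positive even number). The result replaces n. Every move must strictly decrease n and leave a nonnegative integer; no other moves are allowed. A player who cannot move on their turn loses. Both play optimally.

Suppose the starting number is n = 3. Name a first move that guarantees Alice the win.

Move to 2.

Work bottom-up. With no move the player to move loses. Otherwise the position is W if at least one move leads to an L position for the opponent, and L if every move leads to a W.
n=0: no move → L
n=1: reaches L-position 0 → W
n=2: only reaches 1(W), which is W → L
n=3: reaches L-position 2 → W
From 3, the L positions reachable in one move are: 2.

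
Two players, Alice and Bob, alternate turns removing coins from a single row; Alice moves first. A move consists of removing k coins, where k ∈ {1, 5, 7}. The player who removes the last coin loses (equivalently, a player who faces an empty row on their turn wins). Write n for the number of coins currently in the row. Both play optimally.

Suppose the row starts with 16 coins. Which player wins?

Use the standard recursion: the mover wins at a terminal position; elsewhere, the mover wins exactly when some move hands the opponent an L position.
n=0: no move; the opponent has just taken the last coin and therefore loses → W
n=1: L (sole option 0(W) is W)
n=2: W (go to 1, an L position)
n=3: L (sole option 2(W) is W)
n=4: W (go to 3, an L position)
n=5: L (options 4(W), 0(W) are all W)
n=6: W (go to 5, an L position)
n=7: L (options 6(W), 2(W), 0(W) are all W)
n=8: W (go to 7, an L position)
n=9: L (options 8(W), 4(W), 2(W) are all W)
n=10: W (go to 9, an L position)
n=11: L (options 10(W), 6(W), 4(W) are all W)
n=12: W (go to 11, an L position)
n=13: L (options 12(W), 8(W), 6(W) are all W)
n=14: W (go to 13, an L position)
n=15: L (options 14(W), 10(W), 8(W) are all W)
n=16: W (go to 15, an L position)
The starting position 16 is W: Alice should remove 1, leaving 15, handing over an L position.

Alice wins.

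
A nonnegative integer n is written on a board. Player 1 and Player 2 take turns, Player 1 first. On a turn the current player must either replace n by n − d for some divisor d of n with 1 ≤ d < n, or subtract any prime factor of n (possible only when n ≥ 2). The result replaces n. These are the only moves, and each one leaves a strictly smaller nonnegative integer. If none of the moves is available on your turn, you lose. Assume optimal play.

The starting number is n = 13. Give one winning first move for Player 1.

Move to 0.

Build the W/L table. Terminal = L. A non-terminal position is W if it has a move to some L; otherwise it is L.
n=0: no move → L
n=1: no move → L
n=2: can move to 0, which is L ⇒ W
n=3: can move to 0, which is L ⇒ W
n=4: moves to 2(W), 3(W); every one is W ⇒ L
n=5: can move to 0, which is L ⇒ W
n=6: can move to 4, which is L ⇒ W
n=7: can move to 0, which is L ⇒ W
n=8: can move to 4, which is L ⇒ W
n=9: moves to 6(W), 8(W); every one is W ⇒ L
n=10: can move to 9, which is L ⇒ W
n=11: can move to 0, which is L ⇒ W
n=12: can move to 9, which is L ⇒ W
n=13: can move to 0, which is L ⇒ W
From 13, the L positions reachable in one move are: 0.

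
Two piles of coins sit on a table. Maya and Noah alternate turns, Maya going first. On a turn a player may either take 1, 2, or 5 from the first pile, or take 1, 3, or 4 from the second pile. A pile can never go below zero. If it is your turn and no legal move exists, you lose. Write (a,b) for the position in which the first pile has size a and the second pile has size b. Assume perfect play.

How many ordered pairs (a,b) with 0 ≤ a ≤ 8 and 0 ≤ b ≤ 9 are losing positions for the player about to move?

Positions with no move are L. A position that does have a move is losing for the player to move precisely when every available move leads to a winning position for the opponent. Fill in the labels:
Every move lowers a or b (never raises either), so fill the grid row by row in increasing a, and left to right within a row: each cell's successors are then already labelled.
      b=0  b=1  b=2  b=3  b=4  b=5  b=6  b=7  b=8  b=9
a=0:    L    W    L    W    W    W    W    L    W    L
a=1:    W    L    W    L    W    W    W    W    L    W
a=2:    W    W    W    W    L    W    L    W    W    W
a=3:    L    W    L    W    W    W    W    L    W    L
a=4:    W    L    W    L    W    W    W    W    L    W
a=5:    W    W    W    W    L    W    L    W    W    W
a=6:    L    W    L    W    W    W    W    L    W    L
a=7:    W    L    W    L    W    W    W    W    L    W
a=8:    W    W    W    W    L    W    L    W    W    W
Cells with no legal move (terminal, hence L): (0,0).
The remaining L cells, each justified by listing all of its moves:
(0,2): →(0,1)(W) only, which is W, so L
(0,7): →(0,6)(W), (0,4)(W), (0,3)(W) — all W, so L
(0,9): →(0,8)(W), (0,6)(W), (0,5)(W) — all W, so L
(1,1): →(0,1)(W), (1,0)(W) — all W, so L
(1,3): →(0,3)(W), (1,2)(W), (1,0)(W) — all W, so L
(1,8): →(0,8)(W), (1,7)(W), (1,5)(W), (1,4)(W) — all W, so L
(2,4): →(1,4)(W), (0,4)(W), (2,3)(W), (2,1)(W), (2,0)(W) — all W, so L
(2,6): →(1,6)(W), (0,6)(W), (2,5)(W), (2,3)(W), (2,2)(W) — all W, so L
(3,0): →(2,0)(W), (1,0)(W) — all W, so L
(3,2): →(2,2)(W), (1,2)(W), (3,1)(W) — all W, so L
(3,7): →(2,7)(W), (1,7)(W), (3,6)(W), (3,4)(W), (3,3)(W) — all W, so L
(3,9): →(2,9)(W), (1,9)(W), (3,8)(W), (3,6)(W), (3,5)(W) — all W, so L
(4,1): →(3,1)(W), (2,1)(W), (4,0)(W) — all W, so L
(4,3): →(3,3)(W), (2,3)(W), (4,2)(W), (4,0)(W) — all W, so L
(4,8): →(3,8)(W), (2,8)(W), (4,7)(W), (4,5)(W), (4,4)(W) — all W, so L
(5,4): →(4,4)(W), (3,4)(W), (0,4)(W), (5,3)(W), (5,1)(W), (5,0)(W) — all W, so L
(5,6): →(4,6)(W), (3,6)(W), (0,6)(W), (5,5)(W), (5,3)(W), (5,2)(W) — all W, so L
(6,0): →(5,0)(W), (4,0)(W), (1,0)(W) — all W, so L
(6,2): →(5,2)(W), (4,2)(W), (1,2)(W), (6,1)(W) — all W, so L
(6,7): →(5,7)(W), (4,7)(W), (1,7)(W), (6,6)(W), (6,4)(W), (6,3)(W) — all W, so L
(6,9): →(5,9)(W), (4,9)(W), (1,9)(W), (6,8)(W), (6,6)(W), (6,5)(W) — all W, so L
(7,1): →(6,1)(W), (5,1)(W), (2,1)(W), (7,0)(W) — all W, so L
(7,3): →(6,3)(W), (5,3)(W), (2,3)(W), (7,2)(W), (7,0)(W) — all W, so L
(7,8): →(6,8)(W), (5,8)(W), (2,8)(W), (7,7)(W), (7,5)(W), (7,4)(W) — all W, so L
(8,4): →(7,4)(W), (6,4)(W), (3,4)(W), (8,3)(W), (8,1)(W), (8,0)(W) — all W, so L
(8,6): →(7,6)(W), (6,6)(W), (3,6)(W), (8,5)(W), (8,3)(W), (8,2)(W) — all W, so L
Every other cell has at least one move into one of the L cells above, so it is W.
L cells per row: a=0: 4, a=1: 3, a=2: 2, a=3: 4, a=4: 3, a=5: 2, a=6: 4, a=7: 3, a=8: 2; total 27.

27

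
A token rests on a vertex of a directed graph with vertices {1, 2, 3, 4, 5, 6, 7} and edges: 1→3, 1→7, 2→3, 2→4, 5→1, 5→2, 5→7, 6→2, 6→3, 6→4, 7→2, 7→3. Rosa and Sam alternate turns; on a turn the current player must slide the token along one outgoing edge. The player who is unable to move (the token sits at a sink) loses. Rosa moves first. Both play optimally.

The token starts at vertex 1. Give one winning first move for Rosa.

Move to 3.

Label each position W (a win for the player to move) or L (a loss). A position with no legal move is L; any other position is W exactly when some move reaches an L, and L when every move reaches a W.
Every edge goes from a vertex to one that appears earlier in the order 4, 3, 2, 7, 1, 6, 5, so processing vertices in that order labels each vertex after all of its successors.
4: no outgoing edge → L
3: no outgoing edge → L
2: W (go to 3, an L position)
7: W (go to 3, an L position)
1: W (go to 3, an L position)
6: W (go to 3, an L position)
5: L (options 1(W), 7(W), 2(W) are all W)
From 1, the L positions reachable in one move are: 3.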